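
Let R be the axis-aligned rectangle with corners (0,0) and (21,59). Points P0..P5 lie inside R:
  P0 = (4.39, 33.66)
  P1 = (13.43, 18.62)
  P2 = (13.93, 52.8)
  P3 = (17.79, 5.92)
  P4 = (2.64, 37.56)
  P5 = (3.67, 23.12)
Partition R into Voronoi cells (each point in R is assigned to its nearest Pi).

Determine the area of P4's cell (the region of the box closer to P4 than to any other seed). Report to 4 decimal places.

Area of P4's cell: 125.5819

1. box [0,21]×[0,59]: [(0, 0) (21, 0) (21, 59) (0, 59)]
2. ⊥bis P4·P0 via (3.515,35.61): [(0, 34.0328) (21, 43.4558) (21, 59) (0, 59)]  |A|=425.3698
3. ⊥bis P4·P1 via (8.035,28.09): [(0, 34.0328) (21, 43.4558) (21, 59) (0, 59)]  |A|=425.3698
4. ⊥bis P4·P2 via (8.285,45.18): [(0, 51.3176) (0, 34.0328) (14.5308, 40.553)]  |A|=125.5819
5. ⊥bis P4·P3 via (10.215,21.74): [(0, 51.3176) (0, 34.0328) (14.5308, 40.553)]  |A|=125.5819
6. ⊥bis P4·P5 via (3.155,30.34): [(0, 51.3176) (0, 34.0328) (14.5308, 40.553)]  |A|=125.5819
7. canonical 3-gon: [(0, 51.3176) (0, 34.0328) (14.5308, 40.553)]
8. shoelace: 125.5819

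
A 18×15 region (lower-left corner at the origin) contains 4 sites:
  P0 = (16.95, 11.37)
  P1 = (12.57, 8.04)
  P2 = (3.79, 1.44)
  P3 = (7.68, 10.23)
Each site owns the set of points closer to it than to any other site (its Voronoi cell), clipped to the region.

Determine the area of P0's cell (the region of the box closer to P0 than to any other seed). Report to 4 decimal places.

Area of P0's cell: 33.8291

1. box [0,18]×[0,15]: [(0, 0) (18, 0) (18, 15) (0, 15)]
2. ⊥bis P0·P1 via (14.76,9.705): [(18, 5.4434) (18, 15) (10.7343, 15)]  |A|=34.7175
3. ⊥bis P0·P2 via (10.37,6.405): [(18, 5.4434) (18, 15) (10.7343, 15)]  |A|=34.7175
4. ⊥bis P0·P3 via (12.315,10.8): [(12.0038, 13.3302) (18, 5.4434) (18, 15) (11.7985, 15)]  |A|=33.8291
5. canonical 4-gon: [(12.0038, 13.3302) (18, 5.4434) (18, 15) (11.7985, 15)]
6. shoelace: 33.8291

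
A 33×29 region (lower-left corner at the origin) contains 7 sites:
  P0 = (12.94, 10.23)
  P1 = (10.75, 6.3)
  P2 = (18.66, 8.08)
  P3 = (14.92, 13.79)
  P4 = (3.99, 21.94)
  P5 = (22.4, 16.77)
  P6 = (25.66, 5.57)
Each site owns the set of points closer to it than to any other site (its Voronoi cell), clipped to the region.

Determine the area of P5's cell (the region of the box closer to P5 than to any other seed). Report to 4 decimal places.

1. box [0,33]×[0,29]: [(0, 0) (33, 0) (33, 29) (0, 29)]
2. ⊥bis P5·P0 via (17.67,13.5): [(27.003, 0) (33, 0) (33, 29) (6.9544, 29)]  |A|=464.6186
3. ⊥bis P5·P1 via (16.575,11.535): [(27.003, 0) (33, 0) (33, 29) (6.9544, 29)]  |A|=464.6186
4. ⊥bis P5·P2 via (20.53,12.425): [(17.5166, 13.7219) (33, 7.0582) (33, 29) (6.9544, 29)]  |A|=368.8311
5. ⊥bis P5·P3 via (18.66,15.28): [(19.6458, 12.8055) (33, 7.0582) (33, 29) (13.194, 29)]  |A|=306.8814
6. ⊥bis P5·P4 via (13.195,19.355): [(14.7833, 25.0108) (19.6458, 12.8055) (33, 7.0582) (33, 29) (15.9036, 29)]  |A|=301.4769
7. ⊥bis P5·P6 via (24.03,11.17): [(14.7833, 25.0108) (19.6458, 12.8055) (23.6816, 11.0686) (33, 13.7809) (33, 29) (15.9036, 29)]  |A|=270.1544
8. canonical 6-gon: [(14.7833, 25.0108) (19.6458, 12.8055) (23.6816, 11.0686) (33, 13.7809) (33, 29) (15.9036, 29)]
9. shoelace: 270.1544

Area of P5's cell: 270.1544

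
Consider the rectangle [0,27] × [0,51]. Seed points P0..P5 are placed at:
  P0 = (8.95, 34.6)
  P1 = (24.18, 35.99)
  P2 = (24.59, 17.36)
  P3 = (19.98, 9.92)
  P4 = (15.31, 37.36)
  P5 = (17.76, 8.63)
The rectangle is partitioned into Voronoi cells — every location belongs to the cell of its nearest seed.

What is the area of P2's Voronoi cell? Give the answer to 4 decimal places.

Area of P2's cell: 155.5612

1. box [0,27]×[0,51]: [(0, 0) (27, 0) (27, 51) (0, 51)]
2. ⊥bis P2·P0 via (16.77,25.98): [(0, 10.7664) (0, 0) (27, 0) (27, 35.2606)]  |A|=621.364
3. ⊥bis P2·P1 via (24.385,26.675): [(17.3658, 26.5205) (0, 10.7664) (0, 0) (27, 0) (27, 26.7325)]  |A|=580.2837
4. ⊥bis P2·P3 via (22.285,13.64): [(17.3658, 26.5205) (10.926, 20.6783) (27, 10.7185) (27, 26.7325)]  |A|=156.1651
5. ⊥bis P2·P4 via (19.95,27.36): [(18.1794, 26.5384) (16.5545, 25.7845) (10.926, 20.6783) (27, 10.7185) (27, 26.7325)]  |A|=155.873
6. ⊥bis P2·P5 via (21.175,12.995): [(18.1794, 26.5384) (16.5545, 25.7845) (11.1243, 20.8583) (12.9852, 19.4024) (27, 10.7185) (27, 26.7325)]  |A|=155.5612
7. canonical 6-gon: [(18.1794, 26.5384) (16.5545, 25.7845) (11.1243, 20.8583) (12.9852, 19.4024) (27, 10.7185) (27, 26.7325)]
8. shoelace: 155.5612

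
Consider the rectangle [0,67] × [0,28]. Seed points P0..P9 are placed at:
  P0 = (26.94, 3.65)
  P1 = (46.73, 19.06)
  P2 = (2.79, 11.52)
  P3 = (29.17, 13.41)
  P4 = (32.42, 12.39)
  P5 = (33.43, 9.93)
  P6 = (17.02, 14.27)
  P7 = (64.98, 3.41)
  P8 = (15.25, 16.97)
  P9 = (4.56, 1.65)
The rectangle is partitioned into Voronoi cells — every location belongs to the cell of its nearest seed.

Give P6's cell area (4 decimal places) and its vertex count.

1. box [0,67]×[0,28]: [(0, 0) (67, 0) (67, 28) (0, 28)]
2. ⊥bis P6·P0 via (21.98,8.96): [(0, 0) (12.3877, 0) (42.3635, 28) (0, 28)]  |A|=766.5181
3. ⊥bis P6·P1 via (31.875,16.665): [(0, 0) (12.3877, 0) (31.6595, 18.0015) (30.0475, 28) (0, 28)]  |A|=704.9472
4. ⊥bis P6·P2 via (9.905,12.895): [(12.3956, 0.0073) (31.6595, 18.0015) (30.0475, 28) (6.9859, 28)]  |A|=433.5865
5. ⊥bis P6·P3 via (23.095,13.84): [(12.3956, 0.0073) (22.8041, 9.7298) (24.0973, 28) (6.9859, 28)]  |A|=328.2927
6. ⊥bis P6·P4 via (24.72,13.33): [(12.3956, 0.0073) (22.8041, 9.7298) (24.0973, 28) (6.9859, 28)]  |A|=328.2927
7. ⊥bis P6·P5 via (25.225,12.1): [(12.3956, 0.0073) (22.8041, 9.7298) (24.0973, 28) (6.9859, 28)]  |A|=328.2927
8. ⊥bis P6·P7 via (41,8.84): [(12.3956, 0.0073) (22.8041, 9.7298) (24.0973, 28) (6.9859, 28)]  |A|=328.2927
9. ⊥bis P6·P8 via (16.135,15.62): [(10.1381, 11.6887) (12.3956, 0.0073) (22.8041, 9.7298) (23.5658, 20.4913)]  |A|=140.6654
10. ⊥bis P6·P9 via (10.79,7.96): [(10.1381, 11.6887) (10.8749, 7.8762) (15.7095, 3.1028) (22.8041, 9.7298) (23.5658, 20.4913)]  |A|=125.2733
11. canonical 5-gon: [(10.1381, 11.6887) (10.8749, 7.8762) (15.7095, 3.1028) (22.8041, 9.7298) (23.5658, 20.4913)]
12. shoelace: 125.2733

Area of P6's cell: 125.2733 (5 vertices)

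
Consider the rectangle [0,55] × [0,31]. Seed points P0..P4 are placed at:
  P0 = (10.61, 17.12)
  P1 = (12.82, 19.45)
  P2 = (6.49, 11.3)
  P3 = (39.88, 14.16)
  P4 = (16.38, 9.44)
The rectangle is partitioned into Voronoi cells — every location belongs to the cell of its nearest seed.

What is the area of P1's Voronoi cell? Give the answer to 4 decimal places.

1. box [0,55]×[0,31]: [(0, 0) (55, 0) (55, 31) (0, 31)]
2. ⊥bis P1·P0 via (11.715,18.285): [(0, 29.3967) (30.9929, 0) (55, 0) (55, 31) (0, 31)]  |A|=1249.457
3. ⊥bis P1·P2 via (9.655,15.375): [(0, 29.3967) (30.9929, 0) (55, 0) (55, 31) (0, 31)]  |A|=1249.457
4. ⊥bis P1·P3 via (26.35,16.805): [(0, 29.3967) (24.3049, 6.3435) (29.125, 31) (0, 31)]  |A|=378.5444
5. ⊥bis P1·P4 via (14.6,14.445): [(0, 29.3967) (15.4462, 14.746) (26.7321, 18.7597) (29.125, 31) (0, 31)]  |A|=313.3516
6. canonical 5-gon: [(0, 29.3967) (15.4462, 14.746) (26.7321, 18.7597) (29.125, 31) (0, 31)]
7. shoelace: 313.3516

Area of P1's cell: 313.3516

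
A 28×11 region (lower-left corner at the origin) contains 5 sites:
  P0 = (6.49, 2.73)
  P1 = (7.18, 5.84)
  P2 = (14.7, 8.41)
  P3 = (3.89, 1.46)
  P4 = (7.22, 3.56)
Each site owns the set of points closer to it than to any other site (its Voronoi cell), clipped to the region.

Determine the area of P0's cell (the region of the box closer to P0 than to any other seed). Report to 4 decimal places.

1. box [0,28]×[0,11]: [(0, 0) (28, 0) (28, 11) (0, 11)]
2. ⊥bis P0·P1 via (6.835,4.285): [(0, 5.8014) (0, 0) (26.1486, 0)]  |A|=75.8497
3. ⊥bis P0·P2 via (10.595,5.57): [(12.327, 3.0665) (0, 5.8014) (0, 0) (14.4485, 0)]  |A|=57.9106
4. ⊥bis P0·P3 via (5.19,2.095): [(12.327, 3.0665) (3.7903, 4.9605) (6.2133, 0) (14.4485, 0)]  |A|=31.5053
5. ⊥bis P0·P4 via (6.855,3.145): [(5.1283, 4.6637) (3.7903, 4.9605) (6.2133, 0) (10.4308, 0)]  |A|=12.7934
6. canonical 4-gon: [(5.1283, 4.6637) (3.7903, 4.9605) (6.2133, 0) (10.4308, 0)]
7. shoelace: 12.7934

Area of P0's cell: 12.7934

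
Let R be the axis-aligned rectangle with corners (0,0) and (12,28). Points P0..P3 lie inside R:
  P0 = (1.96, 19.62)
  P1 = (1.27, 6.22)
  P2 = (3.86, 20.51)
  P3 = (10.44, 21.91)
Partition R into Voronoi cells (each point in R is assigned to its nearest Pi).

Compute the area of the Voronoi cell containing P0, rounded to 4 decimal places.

Area of P0's cell: 42.2889

1. box [0,12]×[0,28]: [(0, 0) (12, 0) (12, 28) (0, 28)]
2. ⊥bis P0·P1 via (1.615,12.92): [(0, 13.0032) (12, 12.3853) (12, 28) (0, 28)]  |A|=183.6695
3. ⊥bis P0·P2 via (2.91,20.065): [(0, 26.2774) (0, 13.0032) (6.3716, 12.6751)]  |A|=42.2889
4. ⊥bis P0·P3 via (6.2,20.765): [(0, 26.2774) (0, 13.0032) (6.3716, 12.6751)]  |A|=42.2889
5. canonical 3-gon: [(0, 26.2774) (0, 13.0032) (6.3716, 12.6751)]
6. shoelace: 42.2889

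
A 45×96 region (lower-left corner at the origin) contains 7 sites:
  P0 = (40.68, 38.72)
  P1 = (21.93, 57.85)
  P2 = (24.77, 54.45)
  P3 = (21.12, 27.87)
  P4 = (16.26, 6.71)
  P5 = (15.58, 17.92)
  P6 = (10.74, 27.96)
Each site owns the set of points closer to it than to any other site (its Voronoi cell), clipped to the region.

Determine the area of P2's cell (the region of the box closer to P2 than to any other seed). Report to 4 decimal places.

1. box [0,45]×[0,96]: [(0, 0) (45, 0) (45, 96) (0, 96)]
2. ⊥bis P2·P0 via (32.725,46.585): [(0, 13.4855) (45, 59.0005) (45, 96) (0, 96)]  |A|=2689.0653
3. ⊥bis P2·P1 via (23.35,56.15): [(0, 36.6459) (0, 13.4855) (45, 59.0005) (45, 74.2341)]  |A|=863.8653
4. ⊥bis P2·P3 via (22.945,41.16): [(7.8808, 43.2286) (26.8335, 40.626) (45, 59.0005) (45, 74.2341)]  |A|=480.4934
5. ⊥bis P2·P4 via (20.515,30.58): [(7.8808, 43.2286) (26.8335, 40.626) (45, 59.0005) (45, 74.2341)]  |A|=480.4934
6. ⊥bis P2·P5 via (20.175,36.185): [(7.8808, 43.2286) (26.8335, 40.626) (45, 59.0005) (45, 74.2341)]  |A|=480.4934
7. ⊥bis P2·P6 via (17.755,41.205): [(10.2297, 45.1907) (16.053, 42.1064) (26.8335, 40.626) (45, 59.0005) (45, 74.2341)]  |A|=471.1582
8. canonical 5-gon: [(10.2297, 45.1907) (16.053, 42.1064) (26.8335, 40.626) (45, 59.0005) (45, 74.2341)]
9. shoelace: 471.1582

Area of P2's cell: 471.1582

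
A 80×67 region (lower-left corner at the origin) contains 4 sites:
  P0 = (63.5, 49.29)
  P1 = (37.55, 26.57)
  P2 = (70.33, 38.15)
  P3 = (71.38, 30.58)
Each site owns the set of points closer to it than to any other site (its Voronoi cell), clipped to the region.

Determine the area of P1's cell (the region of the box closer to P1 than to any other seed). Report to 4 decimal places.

Area of P1's cell: 3201.8015

1. box [0,80]×[0,67]: [(0, 0) (80, 0) (80, 67) (0, 67)]
2. ⊥bis P1·P0 via (50.525,37.93): [(0, 0) (80, 0) (80, 4.2647) (25.0733, 67) (0, 67)]  |A|=3637.0792
3. ⊥bis P1·P2 via (53.94,32.36): [(0, 0) (65.3716, 0) (52.9513, 35.1588) (25.0733, 67) (0, 67)]  |A|=3322.2445
4. ⊥bis P1·P3 via (54.465,28.575): [(0, 0) (57.8521, 0) (54.0549, 32.0347) (52.9513, 35.1588) (25.0733, 67) (0, 67)]  |A|=3201.8015
5. canonical 6-gon: [(0, 0) (57.8521, 0) (54.0549, 32.0347) (52.9513, 35.1588) (25.0733, 67) (0, 67)]
6. shoelace: 3201.8015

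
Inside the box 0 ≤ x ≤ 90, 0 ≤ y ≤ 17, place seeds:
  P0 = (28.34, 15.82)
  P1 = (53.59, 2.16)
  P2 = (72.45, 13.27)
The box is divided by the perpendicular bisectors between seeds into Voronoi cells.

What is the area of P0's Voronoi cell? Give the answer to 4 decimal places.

Area of P0's cell: 691.8986

1. box [0,90]×[0,17]: [(0, 0) (90, 0) (90, 17) (0, 17)]
2. ⊥bis P0·P1 via (40.965,8.99): [(0, 0) (36.1015, 0) (45.2983, 17) (0, 17)]  |A|=691.8986
3. ⊥bis P0·P2 via (50.395,14.545): [(0, 0) (36.1015, 0) (45.2983, 17) (0, 17)]  |A|=691.8986
4. canonical 4-gon: [(0, 0) (36.1015, 0) (45.2983, 17) (0, 17)]
5. shoelace: 691.8986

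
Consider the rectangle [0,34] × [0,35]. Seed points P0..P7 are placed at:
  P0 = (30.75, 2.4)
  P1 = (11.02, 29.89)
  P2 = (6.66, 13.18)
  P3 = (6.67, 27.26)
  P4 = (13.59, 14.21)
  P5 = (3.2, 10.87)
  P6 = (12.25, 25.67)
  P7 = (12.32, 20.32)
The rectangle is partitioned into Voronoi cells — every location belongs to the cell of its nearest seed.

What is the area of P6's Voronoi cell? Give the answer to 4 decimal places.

Area of P6's cell: 187.9764

1. box [0,34]×[0,35]: [(0, 0) (34, 0) (34, 35) (0, 35)]
2. ⊥bis P6·P0 via (21.5,14.035): [(0, 0) (3.8462, 0) (34, 23.9727) (34, 35) (0, 35)]  |A|=828.5667
3. ⊥bis P6·P1 via (11.635,27.78): [(0, 24.3888) (0, 0) (3.8462, 0) (34, 23.9727) (34, 34.2987)]  |A|=636.2536
4. ⊥bis P6·P2 via (9.455,19.425): [(0, 24.3888) (0, 23.6567) (21.4993, 14.0345) (34, 23.9727) (34, 34.2987)]  |A|=354.9625
5. ⊥bis P6·P3 via (9.46,26.465): [(9.6716, 27.2077) (7.6803, 20.2193) (21.4993, 14.0345) (34, 23.9727) (34, 34.2987)]  |A|=321.1629
6. ⊥bis P6·P4 via (12.92,19.94): [(9.6716, 27.2077) (7.6803, 20.2193) (9.2604, 19.5121) (31.6879, 22.1345) (34, 23.9727) (34, 34.2987)]  |A|=243.6907
7. ⊥bis P6·P5 via (7.725,18.27): [(9.6716, 27.2077) (7.6803, 20.2193) (9.2604, 19.5121) (31.6879, 22.1345) (34, 23.9727) (34, 34.2987)]  |A|=243.6907
8. ⊥bis P6·P7 via (12.285,22.995): [(9.6716, 27.2077) (8.457, 22.9449) (33.113, 23.2675) (34, 23.9727) (34, 34.2987)]  |A|=187.9764
9. canonical 5-gon: [(9.6716, 27.2077) (8.457, 22.9449) (33.113, 23.2675) (34, 23.9727) (34, 34.2987)]
10. shoelace: 187.9764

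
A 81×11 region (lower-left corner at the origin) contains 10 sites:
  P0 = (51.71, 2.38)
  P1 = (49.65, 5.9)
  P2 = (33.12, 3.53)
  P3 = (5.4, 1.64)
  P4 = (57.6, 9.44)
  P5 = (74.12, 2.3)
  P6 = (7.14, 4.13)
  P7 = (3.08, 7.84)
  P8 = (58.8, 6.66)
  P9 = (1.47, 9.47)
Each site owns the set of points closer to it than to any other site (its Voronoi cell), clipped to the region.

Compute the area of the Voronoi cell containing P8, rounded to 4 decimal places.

Area of P8's cell: 100.8604

1. box [0,81]×[0,11]: [(0, 0) (81, 0) (81, 11) (0, 11)]
2. ⊥bis P8·P0 via (55.255,4.52): [(57.9836, 0) (81, 0) (81, 11) (51.3432, 11)]  |A|=289.7025
3. ⊥bis P8·P1 via (54.225,6.28): [(54.2302, 6.2177) (57.9836, 0) (81, 0) (81, 11) (53.833, 11)]  |A|=283.7492
4. ⊥bis P8·P2 via (45.96,5.095): [(54.2302, 6.2177) (57.9836, 0) (81, 0) (81, 11) (53.833, 11)]  |A|=283.7492
5. ⊥bis P8·P3 via (32.1,4.15): [(54.2302, 6.2177) (57.9836, 0) (81, 0) (81, 11) (53.833, 11)]  |A|=283.7492
6. ⊥bis P8·P4 via (58.2,8.05): [(54.2207, 6.3323) (54.2302, 6.2177) (57.9836, 0) (81, 0) (81, 11) (65.0342, 11)]  |A|=257.6072
7. ⊥bis P8·P5 via (66.46,4.48): [(54.2207, 6.3323) (54.2302, 6.2177) (57.9836, 0) (65.185, 0) (68.3156, 11) (65.0342, 11)]  |A|=100.8604
8. ⊥bis P8·P6 via (32.97,5.395): [(54.2207, 6.3323) (54.2302, 6.2177) (57.9836, 0) (65.185, 0) (68.3156, 11) (65.0342, 11)]  |A|=100.8604
9. ⊥bis P8·P7 via (30.94,7.25): [(54.2207, 6.3323) (54.2302, 6.2177) (57.9836, 0) (65.185, 0) (68.3156, 11) (65.0342, 11)]  |A|=100.8604
10. ⊥bis P8·P9 via (30.135,8.065): [(54.2207, 6.3323) (54.2302, 6.2177) (57.9836, 0) (65.185, 0) (68.3156, 11) (65.0342, 11)]  |A|=100.8604
11. canonical 6-gon: [(54.2207, 6.3323) (54.2302, 6.2177) (57.9836, 0) (65.185, 0) (68.3156, 11) (65.0342, 11)]
12. shoelace: 100.8604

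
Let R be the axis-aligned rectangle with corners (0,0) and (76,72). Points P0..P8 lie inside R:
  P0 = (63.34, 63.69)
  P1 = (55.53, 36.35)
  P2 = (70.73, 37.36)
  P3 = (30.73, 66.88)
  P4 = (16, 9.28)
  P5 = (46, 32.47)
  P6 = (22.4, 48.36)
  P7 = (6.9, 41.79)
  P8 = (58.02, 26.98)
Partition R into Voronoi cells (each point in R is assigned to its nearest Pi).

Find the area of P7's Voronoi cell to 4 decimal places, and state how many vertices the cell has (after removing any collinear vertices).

Area of P7's cell: 602.5848 (5 vertices)

1. box [0,76]×[0,72]: [(0, 0) (76, 0) (76, 72) (0, 72)]
2. ⊥bis P7·P0 via (35.12,52.74): [(0, 0) (55.5843, 0) (27.6467, 72) (0, 72)]  |A|=2996.316
3. ⊥bis P7·P1 via (31.215,39.07): [(0, 0) (26.8444, 0) (33.2759, 57.4927) (27.6467, 72) (0, 72)]  |A|=2170.1495
4. ⊥bis P7·P2 via (38.815,39.575): [(0, 0) (26.8444, 0) (33.2759, 57.4927) (27.6467, 72) (0, 72)]  |A|=2170.1495
5. ⊥bis P7·P3 via (18.815,54.335): [(0, 0) (26.8444, 0) (31.5677, 42.2227) (0.216, 72) (0, 72)]  |A|=1706.3749
6. ⊥bis P7·P4 via (11.45,25.535): [(0, 22.33) (30.2909, 30.8088) (31.5677, 42.2227) (0.216, 72) (0, 72)]  |A|=954.655
7. ⊥bis P7·P5 via (26.45,37.13): [(0, 22.33) (24.561, 29.2049) (28.3846, 45.246) (0.216, 72) (0, 72)]  |A|=891.6683
8. ⊥bis P7·P6 via (14.65,45.075): [(0, 22.33) (21.7146, 28.4082) (5.2733, 67.1967) (0.216, 72) (0, 72)]  |A|=602.5848
9. ⊥bis P7·P8 via (32.46,34.385): [(0, 22.33) (21.7146, 28.4082) (5.2733, 67.1967) (0.216, 72) (0, 72)]  |A|=602.5848
10. canonical 5-gon: [(0, 22.33) (21.7146, 28.4082) (5.2733, 67.1967) (0.216, 72) (0, 72)]
11. shoelace: 602.5848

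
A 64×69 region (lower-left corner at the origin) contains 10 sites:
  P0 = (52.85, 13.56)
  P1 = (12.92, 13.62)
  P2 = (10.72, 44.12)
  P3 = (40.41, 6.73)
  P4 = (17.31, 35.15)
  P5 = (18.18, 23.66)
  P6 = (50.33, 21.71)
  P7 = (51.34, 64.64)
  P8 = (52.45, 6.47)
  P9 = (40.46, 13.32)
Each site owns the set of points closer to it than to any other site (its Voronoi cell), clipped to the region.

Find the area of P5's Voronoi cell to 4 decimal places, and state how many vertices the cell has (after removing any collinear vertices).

1. box [0,64]×[0,69]: [(0, 0) (64, 0) (64, 69) (0, 69)]
2. ⊥bis P5·P0 via (35.515,18.61): [(0, 0) (30.0936, 0) (50.1945, 69) (0, 69)]  |A|=2769.9391
3. ⊥bis P5·P1 via (15.55,18.64): [(0, 26.7867) (32.8789, 9.5613) (50.1945, 69) (0, 69)]  |A|=2185.713
4. ⊥bis P5·P2 via (14.45,33.89): [(0, 28.6213) (0, 26.7867) (32.8789, 9.5613) (42.9988, 44.2993)]  |A|=697.6762
5. ⊥bis P5·P3 via (29.295,15.195): [(0, 28.6213) (0, 26.7867) (27.2503, 12.5102) (37.757, 26.3061) (42.9988, 44.2993)]  |A|=643.3584
6. ⊥bis P5·P4 via (17.745,29.405): [(0, 28.0614) (0, 26.7867) (27.2503, 12.5102) (37.757, 26.3061) (39.1315, 31.0243)]  |A|=377.3151
7. ⊥bis P5·P6 via (34.255,22.685): [(34.7406, 30.6919) (0, 28.0614) (0, 26.7867) (27.2503, 12.5102) (34.1906, 21.6232)]  |A|=352.3015
8. ⊥bis P5·P7 via (34.76,44.15): [(34.7406, 30.6919) (0, 28.0614) (0, 26.7867) (27.2503, 12.5102) (34.1906, 21.6232)]  |A|=352.3015
9. ⊥bis P5·P8 via (35.315,15.065): [(34.7406, 30.6919) (0, 28.0614) (0, 26.7867) (27.2503, 12.5102) (34.1906, 21.6232)]  |A|=352.3015
10. ⊥bis P5·P9 via (29.32,18.49): [(34.7042, 30.0916) (34.7406, 30.6919) (0, 28.0614) (0, 26.7867) (26.6828, 12.8075)]  |A|=319.1582
11. canonical 5-gon: [(34.7042, 30.0916) (34.7406, 30.6919) (0, 28.0614) (0, 26.7867) (26.6828, 12.8075)]
12. shoelace: 319.1582

Area of P5's cell: 319.1582 (5 vertices)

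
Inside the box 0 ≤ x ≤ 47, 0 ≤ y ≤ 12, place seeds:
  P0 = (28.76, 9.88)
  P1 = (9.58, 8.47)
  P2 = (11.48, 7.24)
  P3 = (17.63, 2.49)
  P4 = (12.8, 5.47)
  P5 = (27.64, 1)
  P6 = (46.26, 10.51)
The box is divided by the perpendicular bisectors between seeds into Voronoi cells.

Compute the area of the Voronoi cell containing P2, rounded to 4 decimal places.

Area of P2's cell: 30.4186

1. box [0,47]×[0,12]: [(0, 0) (47, 0) (47, 12) (0, 12)]
2. ⊥bis P2·P0 via (20.12,8.56): [(0, 0) (21.4278, 0) (19.5944, 12) (0, 12)]  |A|=246.1333
3. ⊥bis P2·P1 via (10.53,7.855): [(5.4449, 0) (21.4278, 0) (19.5944, 12) (13.2133, 12)]  |A|=134.1838
4. ⊥bis P2·P3 via (14.555,4.865): [(5.4449, 0) (10.7975, 0) (19.6723, 11.4905) (19.5944, 12) (13.2133, 12)]  |A|=73.1099
5. ⊥bis P2·P4 via (12.14,6.355): [(7.1497, 2.6334) (19.6062, 11.923) (19.5944, 12) (13.2133, 12)]  |A|=30.4186
6. ⊥bis P2·P5 via (19.56,4.12): [(7.1497, 2.6334) (19.6062, 11.923) (19.5944, 12) (13.2133, 12)]  |A|=30.4186
7. ⊥bis P2·P6 via (28.87,8.875): [(7.1497, 2.6334) (19.6062, 11.923) (19.5944, 12) (13.2133, 12)]  |A|=30.4186
8. canonical 4-gon: [(7.1497, 2.6334) (19.6062, 11.923) (19.5944, 12) (13.2133, 12)]
9. shoelace: 30.4186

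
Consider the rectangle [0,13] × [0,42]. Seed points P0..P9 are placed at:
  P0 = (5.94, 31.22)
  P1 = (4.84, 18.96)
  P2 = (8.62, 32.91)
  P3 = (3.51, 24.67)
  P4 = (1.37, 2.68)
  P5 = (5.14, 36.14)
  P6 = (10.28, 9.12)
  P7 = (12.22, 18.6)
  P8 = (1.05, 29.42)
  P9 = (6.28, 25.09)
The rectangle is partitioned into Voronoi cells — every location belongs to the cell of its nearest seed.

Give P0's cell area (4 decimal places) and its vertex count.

1. box [0,13]×[0,42]: [(0, 0) (13, 0) (13, 42) (0, 42)]
2. ⊥bis P0·P1 via (5.39,25.09): [(0, 25.5736) (13, 24.4072) (13, 42) (0, 42)]  |A|=221.1247
3. ⊥bis P0·P2 via (7.28,32.065): [(0, 25.5736) (12.0555, 24.4919) (1.015, 42) (0, 42)]  |A|=107.9001
4. ⊥bis P0·P3 via (4.725,27.945): [(0, 29.6979) (11.4518, 25.4494) (1.015, 42) (0, 42)]  |A|=78.8397
5. ⊥bis P0·P4 via (3.655,16.95): [(0, 29.6979) (11.4518, 25.4494) (1.015, 42) (0, 42)]  |A|=78.8397
6. ⊥bis P0·P5 via (5.54,33.68): [(0, 32.7792) (0, 29.6979) (11.4518, 25.4494) (6.1945, 33.7864)]  |A|=46.1122
7. ⊥bis P0·P6 via (8.11,20.17): [(0, 32.7792) (0, 29.6979) (11.4518, 25.4494) (6.1945, 33.7864)]  |A|=46.1122
8. ⊥bis P0·P7 via (9.08,24.91): [(0, 32.7792) (0, 29.6979) (10.714, 25.7231) (11.1442, 25.9372) (6.1945, 33.7864)]  |A|=45.9744
9. ⊥bis P0·P8 via (3.495,30.32): [(2.4435, 33.1765) (4.313, 28.0979) (10.714, 25.7231) (11.1442, 25.9372) (6.1945, 33.7864)]  |A|=32.7534
10. ⊥bis P0·P9 via (6.11,28.155): [(2.4435, 33.1765) (4.313, 28.0979) (4.4127, 28.0609) (9.6228, 28.3498) (6.1945, 33.7864)]  |A|=25.0713
11. canonical 5-gon: [(2.4435, 33.1765) (4.313, 28.0979) (4.4127, 28.0609) (9.6228, 28.3498) (6.1945, 33.7864)]
12. shoelace: 25.0713

Area of P0's cell: 25.0713 (5 vertices)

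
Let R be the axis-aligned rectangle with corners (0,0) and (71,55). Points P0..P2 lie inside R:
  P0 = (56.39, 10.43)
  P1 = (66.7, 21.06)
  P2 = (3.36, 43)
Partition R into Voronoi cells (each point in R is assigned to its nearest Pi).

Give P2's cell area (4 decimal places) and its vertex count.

Area of P2's cell: 1635.7487 (5 vertices)

1. box [0,71]×[0,55]: [(0, 0) (71, 0) (71, 55) (0, 55)]
2. ⊥bis P2·P0 via (29.875,26.715): [(0, 0) (13.4672, 0) (47.2471, 55) (0, 55)]  |A|=1669.6422
3. ⊥bis P2·P1 via (35.03,32.03): [(0, 0) (13.4672, 0) (37.4755, 39.09) (42.9865, 55) (0, 55)]  |A|=1635.7487
4. canonical 5-gon: [(0, 0) (13.4672, 0) (37.4755, 39.09) (42.9865, 55) (0, 55)]
5. shoelace: 1635.7487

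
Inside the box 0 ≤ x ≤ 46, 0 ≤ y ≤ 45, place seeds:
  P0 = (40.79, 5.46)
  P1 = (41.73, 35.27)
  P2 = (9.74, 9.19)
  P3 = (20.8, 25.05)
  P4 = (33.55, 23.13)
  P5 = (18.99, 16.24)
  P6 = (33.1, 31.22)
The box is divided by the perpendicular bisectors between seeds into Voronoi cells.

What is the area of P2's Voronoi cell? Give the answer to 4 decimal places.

1. box [0,46]×[0,45]: [(0, 0) (46, 0) (46, 45) (0, 45)]
2. ⊥bis P2·P0 via (25.265,7.325): [(0, 0) (24.3851, 0) (29.7909, 45) (0, 45)]  |A|=1218.958
3. ⊥bis P2·P1 via (25.735,22.23): [(0, 0) (24.3851, 0) (26.8859, 20.8183) (7.1716, 45) (0, 45)]  |A|=945.4721
4. ⊥bis P2·P3 via (15.27,17.12): [(0, 27.7686) (0, 0) (24.3851, 0) (25.5781, 9.9316)]  |A|=476.2253
5. ⊥bis P2·P4 via (21.645,16.16): [(25.0938, 10.2694) (0, 27.7686) (0, 0) (24.3851, 0) (25.5293, 9.5254)]  |A|=476.1187
6. ⊥bis P2·P5 via (14.365,12.715): [(6.1723, 23.4643) (0, 27.7686) (0, 0) (24.0559, 0)]  |A|=367.9252
7. ⊥bis P2·P6 via (21.42,20.205): [(6.1723, 23.4643) (0, 27.7686) (0, 0) (24.0559, 0)]  |A|=367.9252
8. canonical 4-gon: [(6.1723, 23.4643) (0, 27.7686) (0, 0) (24.0559, 0)]
9. shoelace: 367.9252

Area of P2's cell: 367.9252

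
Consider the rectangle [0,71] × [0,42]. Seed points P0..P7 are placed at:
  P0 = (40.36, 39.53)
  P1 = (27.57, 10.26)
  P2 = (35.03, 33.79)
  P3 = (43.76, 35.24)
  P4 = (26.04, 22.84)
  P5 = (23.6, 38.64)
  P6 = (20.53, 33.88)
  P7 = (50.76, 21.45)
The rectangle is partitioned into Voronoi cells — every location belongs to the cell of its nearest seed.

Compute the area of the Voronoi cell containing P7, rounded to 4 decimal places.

1. box [0,71]×[0,42]: [(0, 0) (71, 0) (71, 42) (0, 42)]
2. ⊥bis P7·P0 via (45.56,30.49): [(0, 4.2829) (0, 0) (71, 0) (71, 42) (65.5697, 42)]  |A|=1745.4513
3. ⊥bis P7·P1 via (39.165,15.855): [(35.0268, 24.4311) (46.8156, 0) (71, 0) (71, 42) (65.5697, 42)]  |A|=1098.5658
4. ⊥bis P7·P2 via (42.895,27.62): [(44.8064, 30.0565) (37.0706, 20.1955) (46.8156, 0) (71, 0) (71, 42) (65.5697, 42)]  |A|=1072.1059
5. ⊥bis P7·P3 via (47.26,28.345): [(40.9517, 25.1428) (37.0706, 20.1955) (46.8156, 0) (71, 0) (71, 40.3958)]  |A|=974.2407
6. ⊥bis P7·P4 via (38.4,22.145): [(40.9517, 25.1428) (38.3846, 21.8705) (38.1631, 17.9314) (46.8156, 0) (71, 0) (71, 40.3958)]  |A|=971.8382
7. ⊥bis P7·P5 via (37.18,30.045): [(40.9517, 25.1428) (38.3846, 21.8705) (38.1631, 17.9314) (46.8156, 0) (71, 0) (71, 40.3958)]  |A|=971.8382
8. ⊥bis P7·P6 via (35.645,27.665): [(40.9517, 25.1428) (38.3846, 21.8705) (38.1631, 17.9314) (46.8156, 0) (71, 0) (71, 40.3958)]  |A|=971.8382
9. canonical 6-gon: [(40.9517, 25.1428) (38.3846, 21.8705) (38.1631, 17.9314) (46.8156, 0) (71, 0) (71, 40.3958)]
10. shoelace: 971.8382

Area of P7's cell: 971.8382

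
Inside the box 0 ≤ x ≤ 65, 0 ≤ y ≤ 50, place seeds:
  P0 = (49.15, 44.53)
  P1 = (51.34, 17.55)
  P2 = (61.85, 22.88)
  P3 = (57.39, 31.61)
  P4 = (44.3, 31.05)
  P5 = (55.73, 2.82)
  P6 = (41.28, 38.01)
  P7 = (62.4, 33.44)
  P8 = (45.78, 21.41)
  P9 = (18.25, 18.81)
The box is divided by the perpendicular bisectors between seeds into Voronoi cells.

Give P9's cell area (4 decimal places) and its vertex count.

Area of P9's cell: 1368.0476 (7 vertices)

1. box [0,65]×[0,50]: [(0, 0) (65, 0) (65, 50) (0, 50)]
2. ⊥bis P9·P0 via (33.7,31.67): [(0, 0) (60.0609, 0) (18.4428, 50) (0, 50)]  |A|=1962.5929
3. ⊥bis P9·P1 via (34.795,18.18): [(0, 0) (34.1027, 0) (35.2383, 29.8219) (18.4428, 50) (0, 50)]  |A|=1575.532
4. ⊥bis P9·P2 via (40.05,20.845): [(0, 0) (34.1027, 0) (35.2383, 29.8219) (18.4428, 50) (0, 50)]  |A|=1575.532
5. ⊥bis P9·P3 via (37.82,25.21): [(0, 0) (34.1027, 0) (35.2383, 29.8219) (18.4428, 50) (0, 50)]  |A|=1575.532
6. ⊥bis P9·P4 via (31.275,24.93): [(0, 0) (34.1027, 0) (34.7689, 17.4941) (20.8599, 47.0961) (18.4428, 50) (0, 50)]  |A|=1482.8507
7. ⊥bis P9·P5 via (36.99,10.815): [(0, 0) (32.376, 0) (34.272, 4.444) (34.7689, 17.4941) (20.8599, 47.0961) (18.4428, 50) (0, 50)]  |A|=1479.014
8. ⊥bis P9·P6 via (29.765,28.41): [(0, 0) (32.376, 0) (34.272, 4.444) (34.7689, 17.4941) (29.4783, 28.7539) (11.7655, 50) (0, 50)]  |A|=1398.4269
9. ⊥bis P9·P7 via (40.325,26.125): [(0, 0) (32.376, 0) (34.272, 4.444) (34.7689, 17.4941) (29.4783, 28.7539) (11.7655, 50) (0, 50)]  |A|=1398.4269
10. ⊥bis P9·P8 via (32.015,20.11): [(0, 0) (32.376, 0) (33.6354, 2.952) (31.6314, 24.1714) (29.4783, 28.7539) (11.7655, 50) (0, 50)]  |A|=1368.0476
11. canonical 7-gon: [(0, 0) (32.376, 0) (33.6354, 2.952) (31.6314, 24.1714) (29.4783, 28.7539) (11.7655, 50) (0, 50)]
12. shoelace: 1368.0476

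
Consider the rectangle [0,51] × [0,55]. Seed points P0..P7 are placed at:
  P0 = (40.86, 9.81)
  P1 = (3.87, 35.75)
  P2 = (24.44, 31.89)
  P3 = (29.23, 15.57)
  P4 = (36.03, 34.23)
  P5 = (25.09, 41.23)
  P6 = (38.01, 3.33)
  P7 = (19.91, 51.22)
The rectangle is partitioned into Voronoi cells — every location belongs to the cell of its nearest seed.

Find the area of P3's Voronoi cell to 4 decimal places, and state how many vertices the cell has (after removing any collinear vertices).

Area of P3's cell: 618.2917 (7 vertices)

1. box [0,51]×[0,55]: [(0, 0) (51, 0) (51, 55) (0, 55)]
2. ⊥bis P3·P0 via (35.045,12.69): [(0, 0) (28.76, 0) (51, 44.9047) (51, 55) (0, 55)]  |A|=2305.6601
3. ⊥bis P3·P1 via (16.55,25.66): [(0, 4.8618) (0, 0) (28.76, 0) (51, 44.9047) (51, 55) (39.8971, 55)]  |A|=1305.4766
4. ⊥bis P3·P2 via (26.835,23.73): [(11.4122, 19.2033) (0, 4.8618) (0, 0) (28.76, 0) (42.8392, 28.4273)]  |A|=685.6461
5. ⊥bis P3·P4 via (32.63,24.9): [(31.8231, 25.194) (11.4122, 19.2033) (0, 4.8618) (0, 0) (28.76, 0) (39.7985, 22.2877)]  |A|=656.7445
6. ⊥bis P3·P5 via (27.16,28.4): [(31.8231, 25.194) (11.4122, 19.2033) (0, 4.8618) (0, 0) (28.76, 0) (39.7985, 22.2877)]  |A|=656.7445
7. ⊥bis P3·P6 via (33.62,9.45): [(31.8231, 25.194) (11.4122, 19.2033) (0, 4.8618) (0, 0) (20.446, 0) (33.3413, 9.2501) (39.7985, 22.2877)]  |A|=618.2917
8. ⊥bis P3·P7 via (24.57,33.395): [(31.8231, 25.194) (11.4122, 19.2033) (0, 4.8618) (0, 0) (20.446, 0) (33.3413, 9.2501) (39.7985, 22.2877)]  |A|=618.2917
9. canonical 7-gon: [(31.8231, 25.194) (11.4122, 19.2033) (0, 4.8618) (0, 0) (20.446, 0) (33.3413, 9.2501) (39.7985, 22.2877)]
10. shoelace: 618.2917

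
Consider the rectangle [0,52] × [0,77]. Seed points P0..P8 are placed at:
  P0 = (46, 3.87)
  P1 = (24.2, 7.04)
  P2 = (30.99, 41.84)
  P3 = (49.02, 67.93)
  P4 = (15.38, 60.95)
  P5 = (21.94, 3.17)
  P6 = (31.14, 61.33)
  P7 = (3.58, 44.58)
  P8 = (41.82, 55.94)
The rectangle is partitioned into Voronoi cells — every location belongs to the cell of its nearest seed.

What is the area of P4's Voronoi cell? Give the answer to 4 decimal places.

1. box [0,52]×[0,77]: [(0, 0) (52, 0) (52, 77) (0, 77)]
2. ⊥bis P4·P0 via (30.69,32.41): [(0, 15.9467) (52, 43.8415) (52, 77) (0, 77)]  |A|=2449.507
3. ⊥bis P4·P1 via (19.79,33.995): [(0, 30.7572) (39.7243, 37.2564) (52, 43.8415) (52, 77) (0, 77)]  |A|=2155.3368
4. ⊥bis P4·P2 via (23.185,51.395): [(0, 32.4563) (52, 74.9325) (52, 77) (0, 77)]  |A|=1211.8895
5. ⊥bis P4·P3 via (32.2,64.44): [(0, 32.4563) (33.2079, 59.5822) (29.5939, 77) (0, 77)]  |A|=997.3315
6. ⊥bis P4·P5 via (18.66,32.06): [(0, 32.4563) (33.2079, 59.5822) (29.5939, 77) (0, 77)]  |A|=997.3315
7. ⊥bis P4·P6 via (23.26,61.14): [(0, 32.4563) (23.489, 51.6433) (22.8776, 77) (0, 77)]  |A|=813.1926
8. ⊥bis P4·P7 via (9.48,52.765): [(0, 59.5985) (17.6514, 46.8748) (23.489, 51.6433) (22.8776, 77) (0, 77)]  |A|=573.6449
9. ⊥bis P4·P8 via (28.6,58.445): [(0, 59.5985) (17.6514, 46.8748) (23.489, 51.6433) (22.8776, 77) (0, 77)]  |A|=573.6449
10. canonical 5-gon: [(0, 59.5985) (17.6514, 46.8748) (23.489, 51.6433) (22.8776, 77) (0, 77)]
11. shoelace: 573.6449

Area of P4's cell: 573.6449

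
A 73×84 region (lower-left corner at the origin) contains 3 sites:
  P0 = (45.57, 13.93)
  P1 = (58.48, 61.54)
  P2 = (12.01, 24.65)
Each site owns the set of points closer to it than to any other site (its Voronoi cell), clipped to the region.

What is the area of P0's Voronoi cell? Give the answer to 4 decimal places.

Area of P0's cell: 1651.2381

1. box [0,73]×[0,84]: [(0, 0) (73, 0) (73, 84) (0, 84)]
2. ⊥bis P0·P1 via (52.025,37.735): [(0, 51.8422) (0, 0) (73, 0) (73, 32.0474)]  |A|=3061.9691
3. ⊥bis P0·P2 via (28.79,19.29): [(36.0643, 42.0629) (22.6282, 0) (73, 0) (73, 32.0474)]  |A|=1651.2381
4. canonical 4-gon: [(36.0643, 42.0629) (22.6282, 0) (73, 0) (73, 32.0474)]
5. shoelace: 1651.2381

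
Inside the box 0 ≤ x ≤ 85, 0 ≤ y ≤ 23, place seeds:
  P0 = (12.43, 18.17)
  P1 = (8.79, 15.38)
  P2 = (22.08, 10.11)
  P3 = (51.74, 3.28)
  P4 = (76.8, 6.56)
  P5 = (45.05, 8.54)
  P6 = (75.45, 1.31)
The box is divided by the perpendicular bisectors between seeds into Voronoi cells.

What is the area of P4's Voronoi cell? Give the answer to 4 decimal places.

1. box [0,85]×[0,23]: [(0, 0) (85, 0) (85, 23) (0, 23)]
2. ⊥bis P4·P0 via (44.615,12.365): [(42.3848, 0) (85, 0) (85, 23) (46.5332, 23)]  |A|=932.4433
3. ⊥bis P4·P1 via (42.795,10.97): [(42.3848, 0) (85, 0) (85, 23) (46.5332, 23)]  |A|=932.4433
4. ⊥bis P4·P2 via (49.44,8.335): [(48.8993, 0) (85, 0) (85, 23) (50.3914, 23)]  |A|=813.1574
5. ⊥bis P4·P3 via (64.27,4.92): [(64.914, 0) (85, 0) (85, 23) (61.9036, 23)]  |A|=496.5983
6. ⊥bis P4·P5 via (60.925,7.55): [(64.914, 0) (85, 0) (85, 23) (61.9036, 23)]  |A|=496.5983
7. ⊥bis P4·P6 via (76.125,3.935): [(63.9905, 7.0553) (85, 1.6529) (85, 23) (61.9036, 23)]  |A|=408.379
8. canonical 4-gon: [(63.9905, 7.0553) (85, 1.6529) (85, 23) (61.9036, 23)]
9. shoelace: 408.379

Area of P4's cell: 408.3790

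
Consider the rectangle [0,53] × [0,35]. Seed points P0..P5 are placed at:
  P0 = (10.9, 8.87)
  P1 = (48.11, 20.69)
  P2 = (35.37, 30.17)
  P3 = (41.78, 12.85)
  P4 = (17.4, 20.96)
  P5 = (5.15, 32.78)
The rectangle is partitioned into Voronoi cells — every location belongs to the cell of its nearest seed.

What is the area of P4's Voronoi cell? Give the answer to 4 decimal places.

1. box [0,53]×[0,35]: [(0, 0) (53, 0) (53, 35) (0, 35)]
2. ⊥bis P4·P0 via (14.15,14.915): [(0, 22.5225) (41.8919, 0) (53, 0) (53, 35) (0, 35)]  |A|=1383.2443
3. ⊥bis P4·P1 via (32.755,20.825): [(0, 22.5225) (32.6158, 4.9872) (32.8796, 35) (0, 35)]  |A|=696.8863
4. ⊥bis P4·P2 via (26.385,25.565): [(0, 22.5225) (32.6158, 4.9872) (32.6885, 13.2659) (21.5494, 35) (0, 35)]  |A|=573.7599
5. ⊥bis P4·P3 via (29.59,16.905): [(0, 22.5225) (26.686, 8.1752) (30.0755, 18.3644) (21.5494, 35) (0, 35)]  |A|=527.1455
6. ⊥bis P4·P5 via (11.275,26.87): [(4.6618, 20.0162) (26.686, 8.1752) (30.0755, 18.3644) (21.5494, 35) (19.1196, 35)]  |A|=354.8196
7. canonical 5-gon: [(4.6618, 20.0162) (26.686, 8.1752) (30.0755, 18.3644) (21.5494, 35) (19.1196, 35)]
8. shoelace: 354.8196

Area of P4's cell: 354.8196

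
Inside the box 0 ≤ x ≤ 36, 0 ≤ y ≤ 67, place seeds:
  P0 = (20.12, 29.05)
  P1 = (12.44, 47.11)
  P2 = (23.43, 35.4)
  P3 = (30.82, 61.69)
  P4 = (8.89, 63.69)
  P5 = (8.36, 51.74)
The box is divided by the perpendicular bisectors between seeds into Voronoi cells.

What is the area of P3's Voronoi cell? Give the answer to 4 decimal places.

1. box [0,36]×[0,67]: [(0, 0) (36, 0) (36, 67) (0, 67)]
2. ⊥bis P3·P0 via (25.47,45.37): [(0, 53.7195) (36, 41.9181) (36, 67) (0, 67)]  |A|=690.523
3. ⊥bis P3·P1 via (21.63,54.4): [(29.9609, 43.8978) (36, 41.9181) (36, 67) (11.635, 67)]  |A|=357.1785
4. ⊥bis P3·P2 via (27.125,48.545): [(26.0304, 48.8527) (36, 46.0503) (36, 67) (11.635, 67)]  |A|=325.5095
5. ⊥bis P3·P4 via (19.855,62.69): [(19.3599, 57.2617) (26.0304, 48.8527) (36, 46.0503) (36, 67) (20.2481, 67)]  |A|=283.5713
6. ⊥bis P3·P5 via (19.59,56.715): [(19.3599, 57.2617) (26.0304, 48.8527) (36, 46.0503) (36, 67) (20.2481, 67)]  |A|=283.5713
7. canonical 5-gon: [(19.3599, 57.2617) (26.0304, 48.8527) (36, 46.0503) (36, 67) (20.2481, 67)]
8. shoelace: 283.5713

Area of P3's cell: 283.5713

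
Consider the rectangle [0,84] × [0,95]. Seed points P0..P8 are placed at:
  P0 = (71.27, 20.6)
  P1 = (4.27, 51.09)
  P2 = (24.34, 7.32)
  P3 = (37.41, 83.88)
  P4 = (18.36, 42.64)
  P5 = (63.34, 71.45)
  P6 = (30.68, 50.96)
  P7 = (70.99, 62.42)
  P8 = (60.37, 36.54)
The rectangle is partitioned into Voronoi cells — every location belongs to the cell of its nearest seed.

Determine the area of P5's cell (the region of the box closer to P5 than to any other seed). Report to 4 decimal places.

Area of P5's cell: 932.7375

1. box [0,84]×[0,95]: [(0, 0) (84, 0) (84, 95) (0, 95)]
2. ⊥bis P5·P0 via (67.305,46.025): [(0, 35.5289) (84, 48.6286) (84, 95) (0, 95)]  |A|=4445.388
3. ⊥bis P5·P1 via (33.805,61.27): [(40.5004, 41.8448) (84, 48.6286) (84, 95) (22.1791, 95)]  |A|=2651.6199
4. ⊥bis P5·P2 via (43.84,39.385): [(40.5004, 41.8448) (84, 48.6286) (84, 95) (22.1791, 95)]  |A|=2651.6199
5. ⊥bis P5·P3 via (50.375,77.665): [(37.4485, 50.6992) (40.5004, 41.8448) (84, 48.6286) (84, 95) (58.6848, 95)]  |A|=1843.0035
6. ⊥bis P5·P4 via (40.85,57.045): [(40.6444, 57.3661) (49.6699, 43.2748) (84, 48.6286) (84, 95) (58.6848, 95)]  |A|=1747.6235
7. ⊥bis P5·P6 via (47.01,61.205): [(44.4447, 65.2939) (57.4935, 44.4949) (84, 48.6286) (84, 95) (58.6848, 95)]  |A|=1595.7494
8. ⊥bis P5·P7 via (67.165,66.935): [(44.4447, 65.2939) (51.6574, 53.7973) (84, 81.1972) (84, 95) (58.6848, 95)]  |A|=933.7222
9. ⊥bis P5·P8 via (61.855,53.995): [(44.4447, 65.2939) (50.9514, 54.9226) (52.8001, 54.7654) (84, 81.1972) (84, 95) (58.6848, 95)]  |A|=932.7375
10. canonical 6-gon: [(44.4447, 65.2939) (50.9514, 54.9226) (52.8001, 54.7654) (84, 81.1972) (84, 95) (58.6848, 95)]
11. shoelace: 932.7375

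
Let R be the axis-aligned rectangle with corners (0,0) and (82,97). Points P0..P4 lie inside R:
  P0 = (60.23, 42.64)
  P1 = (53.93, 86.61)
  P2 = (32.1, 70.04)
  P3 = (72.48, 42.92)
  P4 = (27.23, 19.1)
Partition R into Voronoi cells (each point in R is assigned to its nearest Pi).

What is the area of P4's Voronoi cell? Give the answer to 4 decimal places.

1. box [0,82]×[0,97]: [(0, 0) (82, 0) (82, 97) (0, 97)]
2. ⊥bis P4·P0 via (43.73,30.87): [(0, 92.1737) (0, 0) (65.7506, 0)]  |A|=3030.2393
3. ⊥bis P4·P1 via (40.58,52.855): [(23.1221, 59.7595) (0, 68.9043) (0, 0) (65.7506, 0)]  |A|=2761.2194
4. ⊥bis P4·P2 via (29.665,44.57): [(34.2715, 44.1296) (0, 47.4061) (0, 0) (65.7506, 0)]  |A|=2263.1119
5. ⊥bis P4·P3 via (49.855,31.01): [(34.2715, 44.1296) (0, 47.4061) (0, 0) (65.7506, 0)]  |A|=2263.1119
6. canonical 4-gon: [(34.2715, 44.1296) (0, 47.4061) (0, 0) (65.7506, 0)]
7. shoelace: 2263.1119

Area of P4's cell: 2263.1119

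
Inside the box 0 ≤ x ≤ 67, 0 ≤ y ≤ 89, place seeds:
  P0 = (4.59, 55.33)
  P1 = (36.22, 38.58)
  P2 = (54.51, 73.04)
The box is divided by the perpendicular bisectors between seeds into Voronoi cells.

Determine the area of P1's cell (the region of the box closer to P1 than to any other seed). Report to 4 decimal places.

1. box [0,67]×[0,89]: [(0, 0) (67, 0) (67, 89) (0, 89)]
2. ⊥bis P1·P0 via (20.405,46.955): [(0, 8.4231) (0, 0) (67, 0) (67, 89) (42.6704, 89)]  |A|=4243.8758
3. ⊥bis P1·P2 via (45.365,55.81): [(29.5417, 64.2084) (0, 8.4231) (0, 0) (67, 0) (67, 44.327)]  |A|=3105.6031
4. canonical 5-gon: [(29.5417, 64.2084) (0, 8.4231) (0, 0) (67, 0) (67, 44.327)]
5. shoelace: 3105.6031

Area of P1's cell: 3105.6031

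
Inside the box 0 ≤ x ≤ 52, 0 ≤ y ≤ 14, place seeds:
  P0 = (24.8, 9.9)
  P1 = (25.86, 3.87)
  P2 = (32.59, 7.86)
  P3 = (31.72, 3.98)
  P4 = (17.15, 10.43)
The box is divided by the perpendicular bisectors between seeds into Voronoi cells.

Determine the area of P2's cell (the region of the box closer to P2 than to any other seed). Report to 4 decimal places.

Area of P2's cell: 228.0900

1. box [0,52]×[0,14]: [(0, 0) (52, 0) (52, 14) (0, 14)]
2. ⊥bis P2·P0 via (28.695,8.88): [(26.3696, 0) (52, 0) (52, 14) (30.0358, 14)]  |A|=333.1625
3. ⊥bis P2·P1 via (29.225,5.865): [(28.3097, 7.4088) (32.7022, 0) (52, 0) (52, 14) (30.0358, 14)]  |A|=309.704
4. ⊥bis P2·P3 via (32.155,5.92): [(28.3097, 7.4088) (28.7382, 6.6861) (52, 1.4702) (52, 14) (30.0358, 14)]  |A|=228.09
5. ⊥bis P2·P4 via (24.87,9.145): [(28.3097, 7.4088) (28.7382, 6.6861) (52, 1.4702) (52, 14) (30.0358, 14)]  |A|=228.09
6. canonical 5-gon: [(28.3097, 7.4088) (28.7382, 6.6861) (52, 1.4702) (52, 14) (30.0358, 14)]
7. shoelace: 228.09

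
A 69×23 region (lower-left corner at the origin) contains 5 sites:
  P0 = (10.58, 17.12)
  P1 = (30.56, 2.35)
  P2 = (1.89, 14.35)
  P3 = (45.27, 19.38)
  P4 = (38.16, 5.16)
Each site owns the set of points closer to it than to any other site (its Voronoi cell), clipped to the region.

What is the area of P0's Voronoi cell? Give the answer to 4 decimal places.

1. box [0,69]×[0,23]: [(0, 0) (69, 0) (69, 23) (0, 23)]
2. ⊥bis P0·P1 via (20.57,9.735): [(0, 0) (13.3735, 0) (30.376, 23) (0, 23)]  |A|=503.1194
3. ⊥bis P0·P2 via (6.235,15.735): [(11.2506, 0) (13.3735, 0) (30.376, 23) (3.9192, 23)]  |A|=328.6659
4. ⊥bis P0·P3 via (27.925,18.25): [(11.2506, 0) (13.3735, 0) (27.8391, 19.5682) (27.6155, 23) (3.9192, 23)]  |A|=323.9293
5. ⊥bis P0·P4 via (24.37,11.14): [(11.2506, 0) (13.3735, 0) (27.8391, 19.5682) (27.6155, 23) (3.9192, 23)]  |A|=323.9293
6. canonical 5-gon: [(11.2506, 0) (13.3735, 0) (27.8391, 19.5682) (27.6155, 23) (3.9192, 23)]
7. shoelace: 323.9293

Area of P0's cell: 323.9293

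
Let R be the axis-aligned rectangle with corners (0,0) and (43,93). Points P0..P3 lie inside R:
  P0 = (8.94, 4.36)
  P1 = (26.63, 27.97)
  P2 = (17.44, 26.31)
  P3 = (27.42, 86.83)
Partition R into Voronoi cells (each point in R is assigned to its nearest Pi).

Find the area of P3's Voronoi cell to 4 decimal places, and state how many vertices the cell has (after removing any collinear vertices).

Area of P3's cell: 1506.8814 (5 vertices)

1. box [0,43]×[0,93]: [(0, 0) (43, 0) (43, 93) (0, 93)]
2. ⊥bis P3·P0 via (18.18,45.595): [(0, 49.6688) (43, 40.0333) (43, 93) (0, 93)]  |A|=2070.4049
3. ⊥bis P3·P1 via (27.025,57.4): [(0, 57.7627) (43, 57.1856) (43, 93) (0, 93)]  |A|=1527.6113
4. ⊥bis P3·P2 via (22.43,56.57): [(0, 60.2688) (16.5437, 57.5407) (43, 57.1856) (43, 93) (0, 93)]  |A|=1506.8814
5. canonical 5-gon: [(0, 60.2688) (16.5437, 57.5407) (43, 57.1856) (43, 93) (0, 93)]
6. shoelace: 1506.8814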